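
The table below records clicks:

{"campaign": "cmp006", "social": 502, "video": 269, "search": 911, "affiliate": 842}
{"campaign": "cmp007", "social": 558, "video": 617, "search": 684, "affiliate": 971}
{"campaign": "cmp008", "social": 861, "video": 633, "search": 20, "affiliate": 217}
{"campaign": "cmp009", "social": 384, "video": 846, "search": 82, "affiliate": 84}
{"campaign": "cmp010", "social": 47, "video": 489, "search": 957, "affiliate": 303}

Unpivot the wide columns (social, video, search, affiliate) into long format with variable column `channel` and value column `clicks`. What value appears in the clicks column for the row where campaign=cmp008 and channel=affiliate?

Unpivoting turns each (campaign, wide-column) pair into one long row.
The wide cell at row cmp008, column affiliate holds 217, so the long row (cmp008, affiliate) has clicks=217.

217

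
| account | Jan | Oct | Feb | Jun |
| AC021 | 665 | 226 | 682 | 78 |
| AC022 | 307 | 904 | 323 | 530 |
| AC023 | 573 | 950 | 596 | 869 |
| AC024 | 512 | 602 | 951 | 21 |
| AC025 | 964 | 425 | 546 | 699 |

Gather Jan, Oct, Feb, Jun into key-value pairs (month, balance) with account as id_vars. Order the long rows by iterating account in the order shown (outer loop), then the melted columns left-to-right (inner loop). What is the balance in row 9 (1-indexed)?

573

20 rows total (5 × 4). Row 9: index ⌊(9-1)/4⌋ = 2 into account → AC023; (9-1) mod 4 = 0 into the melted columns → Jan.
So row 9 is (AC023, Jan, 573); balance = 573.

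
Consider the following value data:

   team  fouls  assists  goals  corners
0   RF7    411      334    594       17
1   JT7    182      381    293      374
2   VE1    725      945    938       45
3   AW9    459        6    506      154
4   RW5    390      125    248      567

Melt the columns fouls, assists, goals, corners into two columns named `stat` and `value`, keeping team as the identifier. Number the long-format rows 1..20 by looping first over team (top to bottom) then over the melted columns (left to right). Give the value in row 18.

20 rows total (5 × 4). Row 18: index ⌊(18-1)/4⌋ = 4 into team → RW5; (18-1) mod 4 = 1 into the melted columns → assists.
So row 18 is (RW5, assists, 125); value = 125.

125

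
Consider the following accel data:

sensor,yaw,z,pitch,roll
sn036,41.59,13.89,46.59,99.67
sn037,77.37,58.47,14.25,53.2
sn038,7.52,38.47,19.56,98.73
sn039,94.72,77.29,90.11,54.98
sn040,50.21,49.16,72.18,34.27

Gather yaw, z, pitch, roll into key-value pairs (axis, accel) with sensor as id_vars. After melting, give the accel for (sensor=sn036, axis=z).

13.89

Unpivoting turns each (sensor, wide-column) pair into one long row.
The wide cell at row sn036, column z holds 13.89, so the long row (sn036, z) has accel=13.89.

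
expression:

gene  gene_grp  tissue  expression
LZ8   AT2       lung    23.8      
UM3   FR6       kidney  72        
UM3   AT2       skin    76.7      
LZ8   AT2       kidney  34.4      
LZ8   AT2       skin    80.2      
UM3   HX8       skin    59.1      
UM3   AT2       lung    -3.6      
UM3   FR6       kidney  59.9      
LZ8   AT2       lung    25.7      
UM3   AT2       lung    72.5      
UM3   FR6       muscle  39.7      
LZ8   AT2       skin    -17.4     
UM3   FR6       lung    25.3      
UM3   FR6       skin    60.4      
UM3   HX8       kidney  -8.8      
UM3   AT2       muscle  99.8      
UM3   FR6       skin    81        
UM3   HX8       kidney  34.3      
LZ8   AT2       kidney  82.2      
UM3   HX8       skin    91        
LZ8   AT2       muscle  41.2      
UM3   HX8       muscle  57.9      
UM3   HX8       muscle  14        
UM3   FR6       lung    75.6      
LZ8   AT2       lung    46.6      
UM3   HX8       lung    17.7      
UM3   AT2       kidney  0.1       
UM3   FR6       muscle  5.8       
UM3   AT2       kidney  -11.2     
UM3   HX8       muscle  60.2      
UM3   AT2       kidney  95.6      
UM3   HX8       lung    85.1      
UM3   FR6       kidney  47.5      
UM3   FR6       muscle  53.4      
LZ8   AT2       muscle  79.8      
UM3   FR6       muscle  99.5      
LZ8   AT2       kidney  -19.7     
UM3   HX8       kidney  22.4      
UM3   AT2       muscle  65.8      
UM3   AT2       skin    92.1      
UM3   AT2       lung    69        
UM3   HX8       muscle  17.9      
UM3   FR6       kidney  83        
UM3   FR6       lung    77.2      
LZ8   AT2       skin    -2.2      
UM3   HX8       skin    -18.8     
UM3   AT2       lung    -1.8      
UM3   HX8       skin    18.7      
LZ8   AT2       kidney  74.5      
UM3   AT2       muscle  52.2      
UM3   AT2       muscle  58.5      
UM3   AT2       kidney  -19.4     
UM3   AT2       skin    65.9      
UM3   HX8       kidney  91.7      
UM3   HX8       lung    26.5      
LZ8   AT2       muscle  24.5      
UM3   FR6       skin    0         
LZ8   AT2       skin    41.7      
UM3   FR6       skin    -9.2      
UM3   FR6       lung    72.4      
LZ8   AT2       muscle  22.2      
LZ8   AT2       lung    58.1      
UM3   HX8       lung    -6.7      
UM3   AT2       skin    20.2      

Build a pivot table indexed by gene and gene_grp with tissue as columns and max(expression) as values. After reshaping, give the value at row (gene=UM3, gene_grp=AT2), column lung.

Rows with gene=UM3, gene_grp=AT2 and tissue=lung: expression values are -3.6, 72.5, 69, -1.8.
max(-3.6, 72.5, 69, -1.8) = 72.5.

72.5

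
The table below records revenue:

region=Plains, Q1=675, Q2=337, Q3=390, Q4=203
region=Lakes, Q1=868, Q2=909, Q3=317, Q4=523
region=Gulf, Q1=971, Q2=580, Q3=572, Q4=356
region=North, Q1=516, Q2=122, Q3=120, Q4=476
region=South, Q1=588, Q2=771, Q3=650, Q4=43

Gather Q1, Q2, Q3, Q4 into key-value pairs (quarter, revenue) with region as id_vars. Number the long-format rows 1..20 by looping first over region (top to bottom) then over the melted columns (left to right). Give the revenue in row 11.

572

20 rows total (5 × 4). Row 11: index ⌊(11-1)/4⌋ = 2 into region → Gulf; (11-1) mod 4 = 2 into the melted columns → Q3.
So row 11 is (Gulf, Q3, 572); revenue = 572.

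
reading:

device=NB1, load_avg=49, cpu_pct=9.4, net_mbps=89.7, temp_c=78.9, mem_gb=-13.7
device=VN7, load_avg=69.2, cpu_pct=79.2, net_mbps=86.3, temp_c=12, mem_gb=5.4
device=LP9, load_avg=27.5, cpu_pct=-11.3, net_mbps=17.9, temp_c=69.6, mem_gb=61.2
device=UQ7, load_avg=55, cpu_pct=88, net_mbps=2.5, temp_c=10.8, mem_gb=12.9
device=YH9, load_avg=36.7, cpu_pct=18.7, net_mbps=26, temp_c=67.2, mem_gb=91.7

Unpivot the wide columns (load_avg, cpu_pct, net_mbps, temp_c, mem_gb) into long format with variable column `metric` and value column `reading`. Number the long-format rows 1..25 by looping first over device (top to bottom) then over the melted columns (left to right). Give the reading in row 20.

12.9

25 rows total (5 × 5). Row 20: index ⌊(20-1)/5⌋ = 3 into device → UQ7; (20-1) mod 5 = 4 into the melted columns → mem_gb.
So row 20 is (UQ7, mem_gb, 12.9); reading = 12.9.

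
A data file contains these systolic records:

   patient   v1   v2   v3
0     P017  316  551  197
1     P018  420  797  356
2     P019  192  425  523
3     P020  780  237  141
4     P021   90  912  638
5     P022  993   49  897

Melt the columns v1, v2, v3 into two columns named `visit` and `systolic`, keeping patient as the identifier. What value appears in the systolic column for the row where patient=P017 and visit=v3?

197

Unpivoting turns each (patient, wide-column) pair into one long row.
The wide cell at row P017, column v3 holds 197, so the long row (P017, v3) has systolic=197.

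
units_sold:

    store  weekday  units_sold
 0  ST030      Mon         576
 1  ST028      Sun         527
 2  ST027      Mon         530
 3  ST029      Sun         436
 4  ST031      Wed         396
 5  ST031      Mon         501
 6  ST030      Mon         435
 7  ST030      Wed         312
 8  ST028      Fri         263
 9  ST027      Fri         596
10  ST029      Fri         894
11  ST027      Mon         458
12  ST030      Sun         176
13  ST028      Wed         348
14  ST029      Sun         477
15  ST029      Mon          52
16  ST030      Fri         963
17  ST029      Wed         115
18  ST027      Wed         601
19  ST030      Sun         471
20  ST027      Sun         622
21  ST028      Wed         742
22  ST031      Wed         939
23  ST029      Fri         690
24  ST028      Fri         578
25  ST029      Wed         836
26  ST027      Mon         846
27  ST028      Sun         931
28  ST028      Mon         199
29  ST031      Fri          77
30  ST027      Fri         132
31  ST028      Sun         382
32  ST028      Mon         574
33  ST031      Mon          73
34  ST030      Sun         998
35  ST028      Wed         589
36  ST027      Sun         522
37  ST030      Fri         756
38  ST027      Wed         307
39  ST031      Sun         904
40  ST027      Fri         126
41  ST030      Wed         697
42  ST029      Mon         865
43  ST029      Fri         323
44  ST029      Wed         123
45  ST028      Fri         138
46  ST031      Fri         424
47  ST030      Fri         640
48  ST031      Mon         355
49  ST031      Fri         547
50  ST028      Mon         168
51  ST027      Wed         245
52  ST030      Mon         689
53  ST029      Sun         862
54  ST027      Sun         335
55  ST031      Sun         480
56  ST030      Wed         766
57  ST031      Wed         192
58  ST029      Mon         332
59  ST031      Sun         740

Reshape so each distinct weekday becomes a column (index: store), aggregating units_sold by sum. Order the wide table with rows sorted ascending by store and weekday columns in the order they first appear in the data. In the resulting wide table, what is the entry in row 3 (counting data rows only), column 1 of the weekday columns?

1249

With rows sorted ascending by store, row 3 is store=ST029. weekday columns in first-appearance order: Mon, Sun, Wed, Fri; column 1 is Mon.
Long rows with store=ST029, weekday=Mon: 52 + 865 + 332 = 1249.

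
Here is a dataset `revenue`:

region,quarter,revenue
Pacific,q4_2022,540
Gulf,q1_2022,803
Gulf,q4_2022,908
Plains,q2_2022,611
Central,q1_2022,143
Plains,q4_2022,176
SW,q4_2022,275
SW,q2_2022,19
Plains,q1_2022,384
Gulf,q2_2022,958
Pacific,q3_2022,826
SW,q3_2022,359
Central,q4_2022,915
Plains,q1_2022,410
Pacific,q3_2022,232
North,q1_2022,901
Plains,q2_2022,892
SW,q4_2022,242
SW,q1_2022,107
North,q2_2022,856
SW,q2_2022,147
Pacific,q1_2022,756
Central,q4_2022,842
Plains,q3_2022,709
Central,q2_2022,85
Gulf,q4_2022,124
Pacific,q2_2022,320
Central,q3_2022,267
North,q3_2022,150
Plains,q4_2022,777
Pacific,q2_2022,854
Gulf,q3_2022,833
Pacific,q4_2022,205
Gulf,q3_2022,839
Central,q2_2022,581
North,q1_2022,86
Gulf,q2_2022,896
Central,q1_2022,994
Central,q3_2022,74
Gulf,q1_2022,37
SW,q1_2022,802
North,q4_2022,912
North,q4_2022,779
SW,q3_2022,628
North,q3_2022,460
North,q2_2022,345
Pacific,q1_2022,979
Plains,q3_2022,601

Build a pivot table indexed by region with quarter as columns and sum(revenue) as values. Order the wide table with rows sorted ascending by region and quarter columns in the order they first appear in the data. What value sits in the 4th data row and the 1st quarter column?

745

With rows sorted ascending by region, row 4 is region=Pacific. quarter columns in first-appearance order: q4_2022, q1_2022, q2_2022, q3_2022; column 1 is q4_2022.
Long rows with region=Pacific, quarter=q4_2022: 540 + 205 = 745.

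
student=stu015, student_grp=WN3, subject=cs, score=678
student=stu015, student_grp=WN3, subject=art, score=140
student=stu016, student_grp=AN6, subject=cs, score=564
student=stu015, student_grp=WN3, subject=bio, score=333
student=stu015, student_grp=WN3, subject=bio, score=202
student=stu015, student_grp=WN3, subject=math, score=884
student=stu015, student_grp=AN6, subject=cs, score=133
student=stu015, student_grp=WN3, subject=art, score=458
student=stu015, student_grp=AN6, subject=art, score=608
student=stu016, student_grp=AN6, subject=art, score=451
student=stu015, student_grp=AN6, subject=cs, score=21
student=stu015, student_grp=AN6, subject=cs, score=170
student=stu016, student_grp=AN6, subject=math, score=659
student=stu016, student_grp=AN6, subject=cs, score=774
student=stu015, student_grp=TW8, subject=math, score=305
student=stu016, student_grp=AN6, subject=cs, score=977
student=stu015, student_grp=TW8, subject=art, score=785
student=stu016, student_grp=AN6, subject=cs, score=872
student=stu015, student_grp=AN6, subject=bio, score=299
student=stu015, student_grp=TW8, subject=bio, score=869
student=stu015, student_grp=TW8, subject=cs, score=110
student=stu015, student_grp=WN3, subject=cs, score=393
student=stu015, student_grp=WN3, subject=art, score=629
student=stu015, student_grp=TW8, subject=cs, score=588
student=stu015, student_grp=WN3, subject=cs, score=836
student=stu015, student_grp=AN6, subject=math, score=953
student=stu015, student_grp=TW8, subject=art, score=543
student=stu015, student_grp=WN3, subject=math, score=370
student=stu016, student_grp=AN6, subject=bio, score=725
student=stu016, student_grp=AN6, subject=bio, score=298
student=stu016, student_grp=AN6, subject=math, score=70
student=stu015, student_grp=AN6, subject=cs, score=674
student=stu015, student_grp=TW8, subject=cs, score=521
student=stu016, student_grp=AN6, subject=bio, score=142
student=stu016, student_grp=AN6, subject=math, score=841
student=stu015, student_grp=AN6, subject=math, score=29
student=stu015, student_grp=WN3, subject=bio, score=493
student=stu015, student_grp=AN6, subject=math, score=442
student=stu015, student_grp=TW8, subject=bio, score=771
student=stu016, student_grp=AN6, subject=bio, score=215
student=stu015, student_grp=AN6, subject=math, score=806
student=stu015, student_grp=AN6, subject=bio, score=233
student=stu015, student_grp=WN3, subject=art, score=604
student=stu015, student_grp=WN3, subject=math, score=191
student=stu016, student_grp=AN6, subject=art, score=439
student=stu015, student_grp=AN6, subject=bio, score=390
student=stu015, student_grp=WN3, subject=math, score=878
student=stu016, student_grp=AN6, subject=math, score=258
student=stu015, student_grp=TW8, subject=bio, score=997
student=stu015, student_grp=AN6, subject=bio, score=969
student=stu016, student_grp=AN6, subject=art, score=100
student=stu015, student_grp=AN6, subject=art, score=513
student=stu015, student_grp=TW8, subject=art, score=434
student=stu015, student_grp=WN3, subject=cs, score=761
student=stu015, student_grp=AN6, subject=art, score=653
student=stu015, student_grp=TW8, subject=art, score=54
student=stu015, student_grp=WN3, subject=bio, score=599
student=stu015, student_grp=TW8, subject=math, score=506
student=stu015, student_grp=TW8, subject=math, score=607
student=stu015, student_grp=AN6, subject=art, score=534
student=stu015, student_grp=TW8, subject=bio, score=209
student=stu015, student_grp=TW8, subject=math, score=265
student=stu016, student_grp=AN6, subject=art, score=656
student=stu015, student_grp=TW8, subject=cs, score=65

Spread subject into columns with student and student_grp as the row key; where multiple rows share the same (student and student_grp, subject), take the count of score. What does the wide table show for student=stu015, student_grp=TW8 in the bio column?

Rows with student=stu015, student_grp=TW8 and subject=bio: score values are 869, 771, 997, 209.
4 rows match — count = 4.

4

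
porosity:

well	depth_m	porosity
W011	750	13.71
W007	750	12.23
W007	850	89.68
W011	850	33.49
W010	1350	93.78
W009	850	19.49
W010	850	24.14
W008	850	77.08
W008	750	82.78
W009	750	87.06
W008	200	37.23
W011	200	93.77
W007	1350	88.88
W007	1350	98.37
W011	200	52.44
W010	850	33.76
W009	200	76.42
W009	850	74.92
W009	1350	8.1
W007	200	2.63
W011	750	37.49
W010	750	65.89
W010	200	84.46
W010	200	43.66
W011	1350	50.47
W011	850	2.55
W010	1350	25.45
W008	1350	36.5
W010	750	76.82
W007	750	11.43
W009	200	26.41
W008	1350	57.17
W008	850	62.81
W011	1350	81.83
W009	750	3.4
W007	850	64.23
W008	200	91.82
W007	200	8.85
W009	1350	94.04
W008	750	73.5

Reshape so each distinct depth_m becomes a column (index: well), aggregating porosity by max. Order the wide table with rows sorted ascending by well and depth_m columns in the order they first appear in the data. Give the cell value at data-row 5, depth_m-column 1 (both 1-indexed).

With rows sorted ascending by well, row 5 is well=W011. depth_m columns in first-appearance order: 750, 850, 1350, 200; column 1 is 750.
Long rows with well=W011, depth_m=750: max(13.71, 37.49) = 37.49.

37.49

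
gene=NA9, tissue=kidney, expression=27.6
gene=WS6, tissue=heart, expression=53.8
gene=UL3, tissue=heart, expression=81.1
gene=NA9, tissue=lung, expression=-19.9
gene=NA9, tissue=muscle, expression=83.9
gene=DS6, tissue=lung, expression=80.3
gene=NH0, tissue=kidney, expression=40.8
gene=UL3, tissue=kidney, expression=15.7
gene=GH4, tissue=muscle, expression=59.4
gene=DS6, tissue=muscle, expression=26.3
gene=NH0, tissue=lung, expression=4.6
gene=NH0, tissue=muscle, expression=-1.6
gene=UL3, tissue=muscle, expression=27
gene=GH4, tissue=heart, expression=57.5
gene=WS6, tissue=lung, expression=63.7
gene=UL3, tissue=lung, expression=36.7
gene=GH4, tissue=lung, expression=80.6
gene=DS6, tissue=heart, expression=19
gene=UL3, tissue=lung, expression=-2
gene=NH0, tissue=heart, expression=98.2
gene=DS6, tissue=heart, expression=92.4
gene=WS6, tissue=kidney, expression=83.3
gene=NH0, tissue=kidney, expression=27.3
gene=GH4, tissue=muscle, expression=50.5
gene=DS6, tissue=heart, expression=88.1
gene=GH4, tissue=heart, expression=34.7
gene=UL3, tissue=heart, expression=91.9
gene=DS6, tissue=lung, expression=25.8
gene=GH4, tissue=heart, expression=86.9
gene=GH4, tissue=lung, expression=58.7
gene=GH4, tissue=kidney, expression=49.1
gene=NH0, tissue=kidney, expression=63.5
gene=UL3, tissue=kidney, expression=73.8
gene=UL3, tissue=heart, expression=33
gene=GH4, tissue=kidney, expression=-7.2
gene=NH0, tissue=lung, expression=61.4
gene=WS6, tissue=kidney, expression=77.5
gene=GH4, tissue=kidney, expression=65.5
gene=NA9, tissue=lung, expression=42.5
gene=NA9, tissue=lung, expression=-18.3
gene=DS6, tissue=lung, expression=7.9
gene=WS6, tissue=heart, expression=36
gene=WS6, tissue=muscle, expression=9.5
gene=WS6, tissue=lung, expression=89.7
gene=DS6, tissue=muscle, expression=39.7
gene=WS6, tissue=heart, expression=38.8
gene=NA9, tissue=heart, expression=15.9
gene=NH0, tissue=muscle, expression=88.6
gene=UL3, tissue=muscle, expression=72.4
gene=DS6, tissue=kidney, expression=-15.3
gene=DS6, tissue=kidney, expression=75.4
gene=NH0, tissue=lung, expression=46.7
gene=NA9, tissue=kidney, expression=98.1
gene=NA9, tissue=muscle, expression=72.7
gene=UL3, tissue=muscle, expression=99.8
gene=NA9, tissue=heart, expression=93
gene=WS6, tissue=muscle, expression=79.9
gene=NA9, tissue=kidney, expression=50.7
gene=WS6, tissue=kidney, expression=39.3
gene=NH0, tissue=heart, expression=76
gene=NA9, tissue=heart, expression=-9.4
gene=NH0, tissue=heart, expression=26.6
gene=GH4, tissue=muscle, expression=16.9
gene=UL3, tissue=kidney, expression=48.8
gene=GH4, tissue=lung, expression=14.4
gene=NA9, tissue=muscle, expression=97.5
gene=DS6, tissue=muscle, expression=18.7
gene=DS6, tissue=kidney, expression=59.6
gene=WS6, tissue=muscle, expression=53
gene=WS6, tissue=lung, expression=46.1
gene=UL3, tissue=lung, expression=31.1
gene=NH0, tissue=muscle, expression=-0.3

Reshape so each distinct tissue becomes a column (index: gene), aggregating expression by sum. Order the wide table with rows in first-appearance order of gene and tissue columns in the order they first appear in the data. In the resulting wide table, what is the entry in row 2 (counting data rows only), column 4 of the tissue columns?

142.4

With rows in first-appearance order of gene, row 2 is gene=WS6. tissue columns in first-appearance order: kidney, heart, lung, muscle; column 4 is muscle.
Long rows with gene=WS6, tissue=muscle: 9.5 + 79.9 + 53 = 142.4.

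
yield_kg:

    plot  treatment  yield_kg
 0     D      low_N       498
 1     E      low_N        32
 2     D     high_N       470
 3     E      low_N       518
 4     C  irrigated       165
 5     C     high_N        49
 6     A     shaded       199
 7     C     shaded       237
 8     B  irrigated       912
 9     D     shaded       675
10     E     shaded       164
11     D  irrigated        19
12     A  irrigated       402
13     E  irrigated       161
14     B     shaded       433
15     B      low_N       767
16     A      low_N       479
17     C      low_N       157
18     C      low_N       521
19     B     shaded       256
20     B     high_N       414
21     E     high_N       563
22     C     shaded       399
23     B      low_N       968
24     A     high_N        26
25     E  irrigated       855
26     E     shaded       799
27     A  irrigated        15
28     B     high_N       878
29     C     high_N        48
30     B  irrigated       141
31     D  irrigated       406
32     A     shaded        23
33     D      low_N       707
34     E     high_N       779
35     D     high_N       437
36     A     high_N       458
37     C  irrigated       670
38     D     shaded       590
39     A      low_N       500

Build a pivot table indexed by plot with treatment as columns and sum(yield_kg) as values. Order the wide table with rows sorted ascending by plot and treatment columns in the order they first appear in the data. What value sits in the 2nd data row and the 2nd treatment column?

1292

With rows sorted ascending by plot, row 2 is plot=B. treatment columns in first-appearance order: low_N, high_N, irrigated, shaded; column 2 is high_N.
Long rows with plot=B, treatment=high_N: 414 + 878 = 1292.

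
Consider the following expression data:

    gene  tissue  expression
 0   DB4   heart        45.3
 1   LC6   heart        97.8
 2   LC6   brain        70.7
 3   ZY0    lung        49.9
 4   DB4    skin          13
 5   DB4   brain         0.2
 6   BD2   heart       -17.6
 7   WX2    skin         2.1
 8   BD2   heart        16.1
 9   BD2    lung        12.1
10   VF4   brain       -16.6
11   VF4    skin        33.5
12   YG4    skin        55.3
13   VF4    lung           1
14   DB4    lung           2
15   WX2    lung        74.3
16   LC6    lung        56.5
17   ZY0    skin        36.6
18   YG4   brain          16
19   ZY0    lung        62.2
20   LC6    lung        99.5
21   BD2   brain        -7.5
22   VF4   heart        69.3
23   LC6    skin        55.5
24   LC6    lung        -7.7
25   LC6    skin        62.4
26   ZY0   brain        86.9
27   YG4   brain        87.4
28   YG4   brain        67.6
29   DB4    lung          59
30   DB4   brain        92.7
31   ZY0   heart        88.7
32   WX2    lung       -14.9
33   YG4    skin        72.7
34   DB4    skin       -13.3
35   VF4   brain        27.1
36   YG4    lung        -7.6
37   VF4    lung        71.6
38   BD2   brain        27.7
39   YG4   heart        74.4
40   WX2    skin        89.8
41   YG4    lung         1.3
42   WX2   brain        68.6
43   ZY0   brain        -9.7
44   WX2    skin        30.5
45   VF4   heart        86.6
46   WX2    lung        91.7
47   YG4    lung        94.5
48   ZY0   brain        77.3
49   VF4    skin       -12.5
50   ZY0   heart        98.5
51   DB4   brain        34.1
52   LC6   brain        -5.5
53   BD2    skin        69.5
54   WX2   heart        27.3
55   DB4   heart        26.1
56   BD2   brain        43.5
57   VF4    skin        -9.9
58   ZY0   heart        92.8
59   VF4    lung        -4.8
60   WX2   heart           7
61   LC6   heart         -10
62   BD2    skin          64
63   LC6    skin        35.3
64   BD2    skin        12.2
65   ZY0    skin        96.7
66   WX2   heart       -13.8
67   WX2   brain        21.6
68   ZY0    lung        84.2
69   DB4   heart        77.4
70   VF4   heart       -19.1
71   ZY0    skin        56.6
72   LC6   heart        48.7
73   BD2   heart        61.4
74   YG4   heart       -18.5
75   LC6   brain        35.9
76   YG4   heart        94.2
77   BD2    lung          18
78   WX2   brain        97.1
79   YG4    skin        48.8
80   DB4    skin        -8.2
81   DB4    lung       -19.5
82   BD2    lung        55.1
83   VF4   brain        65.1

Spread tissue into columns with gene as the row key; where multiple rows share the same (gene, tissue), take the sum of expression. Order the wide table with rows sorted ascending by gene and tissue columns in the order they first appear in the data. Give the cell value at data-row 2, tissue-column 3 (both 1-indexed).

41.5

With rows sorted ascending by gene, row 2 is gene=DB4. tissue columns in first-appearance order: heart, brain, lung, skin; column 3 is lung.
Long rows with gene=DB4, tissue=lung: 2 + 59 + -19.5 = 41.5.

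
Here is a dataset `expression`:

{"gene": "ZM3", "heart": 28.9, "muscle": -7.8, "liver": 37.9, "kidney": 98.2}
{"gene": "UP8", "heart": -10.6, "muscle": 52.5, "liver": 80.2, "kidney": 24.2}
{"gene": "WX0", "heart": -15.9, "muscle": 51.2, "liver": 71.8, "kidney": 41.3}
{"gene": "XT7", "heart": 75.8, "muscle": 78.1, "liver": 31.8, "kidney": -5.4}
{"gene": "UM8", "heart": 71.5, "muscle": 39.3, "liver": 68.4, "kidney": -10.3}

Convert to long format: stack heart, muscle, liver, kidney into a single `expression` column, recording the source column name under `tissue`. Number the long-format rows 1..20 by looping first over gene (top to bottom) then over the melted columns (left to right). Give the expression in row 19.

20 rows total (5 × 4). Row 19: index ⌊(19-1)/4⌋ = 4 into gene → UM8; (19-1) mod 4 = 2 into the melted columns → liver.
So row 19 is (UM8, liver, 68.4); expression = 68.4.

68.4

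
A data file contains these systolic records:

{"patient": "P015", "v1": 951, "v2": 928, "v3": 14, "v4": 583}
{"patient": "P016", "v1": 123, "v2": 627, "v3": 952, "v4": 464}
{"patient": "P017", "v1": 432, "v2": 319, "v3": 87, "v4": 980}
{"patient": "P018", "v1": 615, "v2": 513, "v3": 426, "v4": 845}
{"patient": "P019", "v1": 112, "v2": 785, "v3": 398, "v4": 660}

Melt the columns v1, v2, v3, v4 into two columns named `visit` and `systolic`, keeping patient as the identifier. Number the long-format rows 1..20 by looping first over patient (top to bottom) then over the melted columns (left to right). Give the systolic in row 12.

980

20 rows total (5 × 4). Row 12: index ⌊(12-1)/4⌋ = 2 into patient → P017; (12-1) mod 4 = 3 into the melted columns → v4.
So row 12 is (P017, v4, 980); systolic = 980.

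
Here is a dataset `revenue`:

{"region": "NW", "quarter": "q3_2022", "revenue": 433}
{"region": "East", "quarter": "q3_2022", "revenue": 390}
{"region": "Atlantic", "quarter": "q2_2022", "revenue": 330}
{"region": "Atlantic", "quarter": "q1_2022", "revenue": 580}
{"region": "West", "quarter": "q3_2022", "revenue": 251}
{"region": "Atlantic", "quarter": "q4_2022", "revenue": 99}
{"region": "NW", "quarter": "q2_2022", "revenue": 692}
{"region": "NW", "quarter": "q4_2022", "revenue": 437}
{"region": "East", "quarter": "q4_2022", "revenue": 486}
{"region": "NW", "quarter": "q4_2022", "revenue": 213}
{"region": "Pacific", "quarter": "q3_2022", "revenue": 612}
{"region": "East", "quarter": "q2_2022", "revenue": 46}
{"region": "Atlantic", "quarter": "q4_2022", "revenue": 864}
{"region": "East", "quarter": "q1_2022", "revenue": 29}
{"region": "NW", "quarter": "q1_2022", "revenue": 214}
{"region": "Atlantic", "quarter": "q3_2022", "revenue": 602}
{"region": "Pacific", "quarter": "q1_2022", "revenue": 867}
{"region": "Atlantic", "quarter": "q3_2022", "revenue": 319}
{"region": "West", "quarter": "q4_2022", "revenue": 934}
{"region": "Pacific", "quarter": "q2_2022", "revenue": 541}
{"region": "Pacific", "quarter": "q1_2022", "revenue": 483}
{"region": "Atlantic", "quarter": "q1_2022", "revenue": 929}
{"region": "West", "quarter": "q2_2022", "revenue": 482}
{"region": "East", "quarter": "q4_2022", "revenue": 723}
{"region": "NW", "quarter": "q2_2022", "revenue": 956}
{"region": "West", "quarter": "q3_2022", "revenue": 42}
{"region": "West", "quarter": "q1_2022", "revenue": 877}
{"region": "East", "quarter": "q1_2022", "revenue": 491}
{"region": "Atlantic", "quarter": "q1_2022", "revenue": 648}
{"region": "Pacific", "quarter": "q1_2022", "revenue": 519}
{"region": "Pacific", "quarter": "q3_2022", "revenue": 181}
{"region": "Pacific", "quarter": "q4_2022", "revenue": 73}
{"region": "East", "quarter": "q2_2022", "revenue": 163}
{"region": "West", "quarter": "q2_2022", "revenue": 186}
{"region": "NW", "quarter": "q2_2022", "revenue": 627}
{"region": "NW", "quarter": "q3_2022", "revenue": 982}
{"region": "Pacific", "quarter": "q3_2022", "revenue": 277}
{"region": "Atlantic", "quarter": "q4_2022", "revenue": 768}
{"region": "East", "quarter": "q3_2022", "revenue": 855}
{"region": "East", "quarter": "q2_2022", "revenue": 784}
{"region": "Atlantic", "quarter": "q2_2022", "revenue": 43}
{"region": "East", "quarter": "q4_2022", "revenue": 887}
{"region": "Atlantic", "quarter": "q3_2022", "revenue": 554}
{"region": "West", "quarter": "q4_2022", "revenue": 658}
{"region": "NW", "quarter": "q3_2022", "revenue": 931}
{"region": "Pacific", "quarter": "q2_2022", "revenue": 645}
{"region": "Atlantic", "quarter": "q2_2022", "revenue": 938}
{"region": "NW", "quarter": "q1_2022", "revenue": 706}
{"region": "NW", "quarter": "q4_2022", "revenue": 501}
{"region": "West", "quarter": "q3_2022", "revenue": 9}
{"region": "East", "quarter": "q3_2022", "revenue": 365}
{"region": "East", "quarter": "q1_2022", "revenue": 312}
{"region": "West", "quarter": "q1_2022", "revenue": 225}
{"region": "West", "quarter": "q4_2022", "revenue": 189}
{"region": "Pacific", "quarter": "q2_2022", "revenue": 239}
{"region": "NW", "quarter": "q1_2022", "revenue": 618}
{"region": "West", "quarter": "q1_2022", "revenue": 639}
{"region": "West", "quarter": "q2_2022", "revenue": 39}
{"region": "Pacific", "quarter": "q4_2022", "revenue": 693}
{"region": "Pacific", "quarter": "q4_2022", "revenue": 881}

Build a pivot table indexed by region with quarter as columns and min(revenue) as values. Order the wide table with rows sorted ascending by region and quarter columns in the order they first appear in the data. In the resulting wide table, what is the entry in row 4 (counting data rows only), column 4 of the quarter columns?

With rows sorted ascending by region, row 4 is region=Pacific. quarter columns in first-appearance order: q3_2022, q2_2022, q1_2022, q4_2022; column 4 is q4_2022.
Long rows with region=Pacific, quarter=q4_2022: min(73, 693, 881) = 73.

73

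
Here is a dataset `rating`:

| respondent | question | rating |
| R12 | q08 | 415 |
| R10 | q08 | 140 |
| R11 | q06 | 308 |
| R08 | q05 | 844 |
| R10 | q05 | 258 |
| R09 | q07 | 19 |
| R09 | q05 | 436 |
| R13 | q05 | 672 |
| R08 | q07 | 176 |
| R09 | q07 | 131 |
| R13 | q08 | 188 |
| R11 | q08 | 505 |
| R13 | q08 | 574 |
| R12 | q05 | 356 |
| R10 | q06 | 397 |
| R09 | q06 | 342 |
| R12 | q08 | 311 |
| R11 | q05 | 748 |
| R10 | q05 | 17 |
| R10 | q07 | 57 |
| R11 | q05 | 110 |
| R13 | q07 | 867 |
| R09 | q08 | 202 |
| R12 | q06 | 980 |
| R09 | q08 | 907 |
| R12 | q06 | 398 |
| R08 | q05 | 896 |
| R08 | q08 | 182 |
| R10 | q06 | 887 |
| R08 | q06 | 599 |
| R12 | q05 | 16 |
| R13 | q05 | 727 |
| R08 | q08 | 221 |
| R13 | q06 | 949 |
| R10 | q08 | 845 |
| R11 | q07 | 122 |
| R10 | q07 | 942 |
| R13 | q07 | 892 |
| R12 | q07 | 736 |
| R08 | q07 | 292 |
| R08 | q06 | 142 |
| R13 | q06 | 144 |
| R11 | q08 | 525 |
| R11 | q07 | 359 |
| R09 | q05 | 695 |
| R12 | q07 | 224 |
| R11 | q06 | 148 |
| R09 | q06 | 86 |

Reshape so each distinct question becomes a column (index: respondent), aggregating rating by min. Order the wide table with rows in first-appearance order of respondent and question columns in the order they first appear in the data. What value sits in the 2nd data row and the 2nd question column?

397

With rows in first-appearance order of respondent, row 2 is respondent=R10. question columns in first-appearance order: q08, q06, q05, q07; column 2 is q06.
Long rows with respondent=R10, question=q06: min(397, 887) = 397.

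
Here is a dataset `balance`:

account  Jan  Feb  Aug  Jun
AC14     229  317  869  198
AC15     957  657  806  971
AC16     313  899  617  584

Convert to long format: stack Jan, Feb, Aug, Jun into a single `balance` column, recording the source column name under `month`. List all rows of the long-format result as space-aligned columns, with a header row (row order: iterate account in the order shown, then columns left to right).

Each (account, column) pair becomes one row: 3 × 4 = 12 rows.
For example, (AC14, Jan) → balance=229.

account  month  balance
AC14     Jan    229    
AC14     Feb    317    
AC14     Aug    869    
AC14     Jun    198    
AC15     Jan    957    
AC15     Feb    657    
AC15     Aug    806    
AC15     Jun    971    
AC16     Jan    313    
AC16     Feb    899    
AC16     Aug    617    
AC16     Jun    584    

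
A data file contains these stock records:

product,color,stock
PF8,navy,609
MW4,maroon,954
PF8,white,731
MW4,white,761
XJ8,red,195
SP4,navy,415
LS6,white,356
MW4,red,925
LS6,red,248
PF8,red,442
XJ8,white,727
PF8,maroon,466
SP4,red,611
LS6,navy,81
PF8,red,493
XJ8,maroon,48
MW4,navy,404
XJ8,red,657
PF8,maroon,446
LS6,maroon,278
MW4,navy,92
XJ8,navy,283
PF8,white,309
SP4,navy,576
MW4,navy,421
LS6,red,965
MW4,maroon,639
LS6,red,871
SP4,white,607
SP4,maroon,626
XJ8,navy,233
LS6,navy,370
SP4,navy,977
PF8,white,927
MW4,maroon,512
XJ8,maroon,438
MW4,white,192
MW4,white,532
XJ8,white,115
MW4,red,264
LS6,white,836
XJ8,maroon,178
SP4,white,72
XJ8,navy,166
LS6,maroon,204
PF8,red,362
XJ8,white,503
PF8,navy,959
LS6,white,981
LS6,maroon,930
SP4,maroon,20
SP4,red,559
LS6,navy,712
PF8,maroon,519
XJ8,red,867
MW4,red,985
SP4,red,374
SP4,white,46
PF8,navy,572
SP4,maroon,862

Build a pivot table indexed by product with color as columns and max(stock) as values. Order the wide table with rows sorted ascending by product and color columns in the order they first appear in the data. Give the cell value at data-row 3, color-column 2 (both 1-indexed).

With rows sorted ascending by product, row 3 is product=PF8. color columns in first-appearance order: navy, maroon, white, red; column 2 is maroon.
Long rows with product=PF8, color=maroon: max(466, 446, 519) = 519.

519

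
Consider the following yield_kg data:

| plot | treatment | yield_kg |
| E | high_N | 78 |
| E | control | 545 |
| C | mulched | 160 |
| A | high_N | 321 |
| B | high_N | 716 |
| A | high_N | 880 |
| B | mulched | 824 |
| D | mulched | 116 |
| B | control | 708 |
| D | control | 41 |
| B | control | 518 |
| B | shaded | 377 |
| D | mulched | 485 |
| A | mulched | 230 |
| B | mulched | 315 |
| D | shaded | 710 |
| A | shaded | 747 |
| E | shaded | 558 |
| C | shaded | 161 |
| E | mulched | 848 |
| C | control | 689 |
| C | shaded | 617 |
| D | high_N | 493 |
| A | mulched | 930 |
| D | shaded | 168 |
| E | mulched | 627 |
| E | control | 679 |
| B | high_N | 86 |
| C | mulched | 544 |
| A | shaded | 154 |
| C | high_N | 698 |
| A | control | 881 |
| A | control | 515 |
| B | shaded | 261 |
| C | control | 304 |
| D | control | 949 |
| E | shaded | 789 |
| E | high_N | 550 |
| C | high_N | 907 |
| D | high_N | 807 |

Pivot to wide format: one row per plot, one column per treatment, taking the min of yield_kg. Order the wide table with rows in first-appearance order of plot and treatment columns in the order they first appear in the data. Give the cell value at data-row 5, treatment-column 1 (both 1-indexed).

With rows in first-appearance order of plot, row 5 is plot=D. treatment columns in first-appearance order: high_N, control, mulched, shaded; column 1 is high_N.
Long rows with plot=D, treatment=high_N: min(493, 807) = 493.

493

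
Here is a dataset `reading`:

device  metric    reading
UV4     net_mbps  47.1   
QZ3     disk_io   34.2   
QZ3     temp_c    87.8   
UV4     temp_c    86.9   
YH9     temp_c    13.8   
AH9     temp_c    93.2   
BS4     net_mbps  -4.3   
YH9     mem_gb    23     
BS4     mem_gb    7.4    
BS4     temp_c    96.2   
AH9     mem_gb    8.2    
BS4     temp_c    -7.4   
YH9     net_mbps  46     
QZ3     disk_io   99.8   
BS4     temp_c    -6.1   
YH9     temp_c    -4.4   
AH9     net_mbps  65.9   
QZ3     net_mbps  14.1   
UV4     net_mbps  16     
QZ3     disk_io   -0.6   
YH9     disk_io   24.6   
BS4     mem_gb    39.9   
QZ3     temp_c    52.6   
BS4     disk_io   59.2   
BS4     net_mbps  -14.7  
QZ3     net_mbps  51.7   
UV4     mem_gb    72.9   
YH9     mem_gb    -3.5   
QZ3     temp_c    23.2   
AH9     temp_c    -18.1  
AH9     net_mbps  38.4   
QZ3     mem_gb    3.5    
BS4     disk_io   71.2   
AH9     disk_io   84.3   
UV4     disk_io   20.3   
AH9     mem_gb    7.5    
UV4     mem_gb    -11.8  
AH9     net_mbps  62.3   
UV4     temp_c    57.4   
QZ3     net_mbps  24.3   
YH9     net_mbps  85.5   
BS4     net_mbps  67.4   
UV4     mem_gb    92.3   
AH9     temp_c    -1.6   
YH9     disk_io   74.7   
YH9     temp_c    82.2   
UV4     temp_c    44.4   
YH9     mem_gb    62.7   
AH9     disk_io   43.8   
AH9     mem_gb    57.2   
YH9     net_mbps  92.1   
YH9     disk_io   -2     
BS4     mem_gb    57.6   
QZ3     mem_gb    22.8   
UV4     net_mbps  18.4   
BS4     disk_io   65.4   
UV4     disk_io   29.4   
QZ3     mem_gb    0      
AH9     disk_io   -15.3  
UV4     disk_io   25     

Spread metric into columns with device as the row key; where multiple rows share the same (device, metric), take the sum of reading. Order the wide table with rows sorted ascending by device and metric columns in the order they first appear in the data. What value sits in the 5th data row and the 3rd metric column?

With rows sorted ascending by device, row 5 is device=YH9. metric columns in first-appearance order: net_mbps, disk_io, temp_c, mem_gb; column 3 is temp_c.
Long rows with device=YH9, metric=temp_c: 13.8 + -4.4 + 82.2 = 91.6.

91.6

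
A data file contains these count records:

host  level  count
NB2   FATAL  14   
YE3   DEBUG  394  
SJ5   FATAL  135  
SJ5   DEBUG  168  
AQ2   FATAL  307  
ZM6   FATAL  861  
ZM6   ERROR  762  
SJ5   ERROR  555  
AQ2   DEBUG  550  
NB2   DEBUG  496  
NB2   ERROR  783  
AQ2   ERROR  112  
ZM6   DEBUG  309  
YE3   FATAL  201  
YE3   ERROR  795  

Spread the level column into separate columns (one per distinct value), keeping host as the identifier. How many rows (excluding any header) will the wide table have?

5 distinct host values → 5 rows.

5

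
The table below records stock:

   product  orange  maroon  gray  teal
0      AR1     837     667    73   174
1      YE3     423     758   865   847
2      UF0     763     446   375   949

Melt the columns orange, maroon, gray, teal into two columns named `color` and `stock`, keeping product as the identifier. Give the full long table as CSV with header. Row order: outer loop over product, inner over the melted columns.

Each (product, column) pair becomes one row: 3 × 4 = 12 rows.
For example, (AR1, orange) → stock=837.

product,color,stock
AR1,orange,837
AR1,maroon,667
AR1,gray,73
AR1,teal,174
YE3,orange,423
YE3,maroon,758
YE3,gray,865
YE3,teal,847
UF0,orange,763
UF0,maroon,446
UF0,gray,375
UF0,teal,949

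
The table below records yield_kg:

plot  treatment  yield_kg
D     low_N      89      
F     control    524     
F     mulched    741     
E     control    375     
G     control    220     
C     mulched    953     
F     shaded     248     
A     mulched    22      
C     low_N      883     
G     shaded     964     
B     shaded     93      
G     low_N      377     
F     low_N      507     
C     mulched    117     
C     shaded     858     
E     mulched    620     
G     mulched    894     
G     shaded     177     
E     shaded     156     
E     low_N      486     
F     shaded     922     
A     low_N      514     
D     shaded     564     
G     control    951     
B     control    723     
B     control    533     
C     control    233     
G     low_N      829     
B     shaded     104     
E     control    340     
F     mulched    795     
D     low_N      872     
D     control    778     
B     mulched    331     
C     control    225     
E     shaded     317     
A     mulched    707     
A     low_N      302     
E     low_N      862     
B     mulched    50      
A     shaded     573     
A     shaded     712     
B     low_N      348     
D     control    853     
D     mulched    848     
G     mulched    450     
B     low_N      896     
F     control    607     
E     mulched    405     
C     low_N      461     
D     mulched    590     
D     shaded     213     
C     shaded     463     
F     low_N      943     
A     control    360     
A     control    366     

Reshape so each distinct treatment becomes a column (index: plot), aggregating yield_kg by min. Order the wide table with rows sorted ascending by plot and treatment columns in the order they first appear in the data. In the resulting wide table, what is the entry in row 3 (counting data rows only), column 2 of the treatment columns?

225

With rows sorted ascending by plot, row 3 is plot=C. treatment columns in first-appearance order: low_N, control, mulched, shaded; column 2 is control.
Long rows with plot=C, treatment=control: min(233, 225) = 225.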